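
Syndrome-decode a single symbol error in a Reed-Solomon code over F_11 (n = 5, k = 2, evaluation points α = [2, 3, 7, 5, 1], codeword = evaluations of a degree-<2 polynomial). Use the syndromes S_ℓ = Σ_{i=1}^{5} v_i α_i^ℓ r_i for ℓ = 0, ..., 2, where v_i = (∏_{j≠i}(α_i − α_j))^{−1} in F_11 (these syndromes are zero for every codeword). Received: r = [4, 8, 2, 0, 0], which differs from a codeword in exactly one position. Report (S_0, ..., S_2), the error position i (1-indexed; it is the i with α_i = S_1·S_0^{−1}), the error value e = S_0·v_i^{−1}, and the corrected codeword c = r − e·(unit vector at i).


S = (4, 9, 1), error at position 4, error magnitude e = 6, c = [4, 8, 2, 5, 0].

Step 1: column multipliers v_i = (∏_{j≠i}(α_i − α_j))^{−1} mod 11.
  i = 1 (α = 2): (2−3)(2−7)(2−5)(2−1) = (−1)·(−5)·(−3)·1 = −15 ≡ 7, so v_1 = 7^{−1} = 8 (mod 11).
  i = 2 (α = 3): (3−2)(3−7)(3−5)(3−1) = 1·(−4)·(−2)·2 = 16 ≡ 5, so v_2 = 5^{−1} = 9 (mod 11).
  i = 3 (α = 7): (7−2)(7−3)(7−5)(7−1) = 5·4·2·6 = 240 ≡ 9, so v_3 = 9^{−1} = 5 (mod 11).
  i = 4 (α = 5): (5−2)(5−3)(5−7)(5−1) = 3·2·(−2)·4 = −48 ≡ 7, so v_4 = 7^{−1} = 8 (mod 11).
  i = 5 (α = 1): (1−2)(1−3)(1−7)(1−5) = (−1)·(−2)·(−6)·(−4) = 48 ≡ 4, so v_5 = 4^{−1} = 3 (mod 11).
  v = [8, 9, 5, 8, 3].
Step 2: syndromes of r = [4, 8, 2, 0, 0] (all sums mod 11).
  S_0 = Σ v_i r_i = 8·4 + 9·8 + 5·2 + 8·0 + 3·0 = 114 ≡ 4.
  S_1 = Σ v_i α_i r_i = 8·2·4 + 9·3·8 + 5·7·2 + 8·5·0 + 3·1·0 = 350 ≡ 9.
  α_i^2 mod 11 = [4, 9, 5, 3, 1].
  S_2 = Σ v_i α_i^2 r_i = 8·4·4 + 9·9·8 + 5·5·2 + 8·3·0 + 3·1·0 = 826 ≡ 1.
  S = (4, 9, 1) ≠ 0, so r is not a codeword (an error is present).
Step 3: locate the error. For a single error e at position i, S_ℓ = v_i·e·α_i^ℓ, so α_err = S_1/S_0.
  S_0^{−1} = 4^{−1} = 3 (mod 11), so α_err = 9·3 = 27 ≡ 5 = α_4. Error position i = 4.
  Consistency check: S_2/S_1 = 1·5 = 5 ≡ 5 = α_err ✓ (single-error assumption holds).
Step 4: error magnitude e = S_0/v_4 = S_0·∏_{j≠4}(α_4 − α_j) = 4·7 = 28 ≡ 6 (mod 11).
Step 5: correct position 4: c_4 = r_4 − e = 0 − 6 ≡ 5 (mod 11). Hence c = [4, 8, 2, 5, 0].
  Check: interpolating c through the α_i gives m(x) = 7 + 4·x (degree < 2) with m(α_i) = c_i for every i, so c is indeed a codeword.


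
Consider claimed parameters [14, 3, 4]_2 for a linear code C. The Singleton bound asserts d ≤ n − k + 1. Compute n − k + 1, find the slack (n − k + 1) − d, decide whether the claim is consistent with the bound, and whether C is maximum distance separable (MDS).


Singleton RHS = n − k + 1 = 12, slack = 8, bound satisfied, not MDS.

Singleton bound: d ≤ n − k + 1.
Here n = 14, k = 3, so n − k + 1 = 12.
Given d = 4, check d ≤ 12: YES.
Slack = (n − k + 1) − d = 8.
The code is NOT MDS (slack = 8 > 0).
Description: the claimed parameters are [14, 3, 4]_2; such a code would be non-MDS.


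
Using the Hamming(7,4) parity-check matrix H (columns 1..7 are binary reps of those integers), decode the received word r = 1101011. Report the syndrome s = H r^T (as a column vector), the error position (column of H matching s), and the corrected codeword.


s = (1, 1, 0)^T, error position = 6, corrected codeword c = 1101001

Compute s = H r^T mod 2 one row at a time:
  s_1 = 1 + 0 + 1 + 1 = 3 ≡ 1 (mod 2).
  s_2 = 1 + 0 + 1 + 1 = 3 ≡ 1 (mod 2).
  s_3 = 1 + 0 + 0 + 1 = 2 ≡ 0 (mod 2).
s = (1, 1, 0)^T — this equals column 6 of H (binary 110), so error is at position 6.
Correct: flip bit 6 of r = 1101011 to get c = 1101001.


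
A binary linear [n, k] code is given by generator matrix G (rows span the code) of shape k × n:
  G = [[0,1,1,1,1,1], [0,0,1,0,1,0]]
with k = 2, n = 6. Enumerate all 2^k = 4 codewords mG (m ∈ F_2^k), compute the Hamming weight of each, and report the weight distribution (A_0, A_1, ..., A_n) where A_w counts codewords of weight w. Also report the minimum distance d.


Weight distribution: A_0 = 1, A_2 = 1, A_3 = 1, A_5 = 1. Minimum distance d = 2.

Enumerate all 2^2 = 4 messages m ∈ F_2^2.
For each, compute codeword c = mG in F_2^6, then tally its weight.
  m = 00 → c = 000000, weight = 0.
  m = 10 → c = 011111, weight = 5.
  m = 01 → c = 001010, weight = 2.
  m = 11 → c = 010101, weight = 3.
Tally weights:
  weight 0: 1 codewords.
  weight 2: 1 codewords.
  weight 3: 1 codewords.
  weight 5: 1 codewords.
Minimum distance d = smallest w > 0 with A_w > 0 = 2.
Sanity: Σ A_w = 4 = 2^2 = 4 ✓.


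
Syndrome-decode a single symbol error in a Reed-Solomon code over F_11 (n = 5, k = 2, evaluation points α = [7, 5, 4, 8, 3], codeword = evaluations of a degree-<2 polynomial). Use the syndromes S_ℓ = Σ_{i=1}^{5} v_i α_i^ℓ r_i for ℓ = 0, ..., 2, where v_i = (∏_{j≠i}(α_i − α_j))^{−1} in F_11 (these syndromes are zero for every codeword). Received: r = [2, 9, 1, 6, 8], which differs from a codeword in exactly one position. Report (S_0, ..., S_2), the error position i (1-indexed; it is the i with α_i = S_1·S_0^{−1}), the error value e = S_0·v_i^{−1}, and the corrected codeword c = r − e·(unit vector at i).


S = (4, 9, 1), error at position 2, error magnitude e = 4, c = [2, 5, 1, 6, 8].

Step 1: column multipliers v_i = (∏_{j≠i}(α_i − α_j))^{−1} mod 11.
  i = 1 (α = 7): (7−5)(7−4)(7−8)(7−3) = 2·3·(−1)·4 = −24 ≡ 9, so v_1 = 9^{−1} = 5 (mod 11).
  i = 2 (α = 5): (5−7)(5−4)(5−8)(5−3) = (−2)·1·(−3)·2 = 12 ≡ 1, so v_2 = 1^{−1} = 1 (mod 11).
  i = 3 (α = 4): (4−7)(4−5)(4−8)(4−3) = (−3)·(−1)·(−4)·1 = −12 ≡ 10, so v_3 = 10^{−1} = 10 (mod 11).
  i = 4 (α = 8): (8−7)(8−5)(8−4)(8−3) = 1·3·4·5 = 60 ≡ 5, so v_4 = 5^{−1} = 9 (mod 11).
  i = 5 (α = 3): (3−7)(3−5)(3−4)(3−8) = (−4)·(−2)·(−1)·(−5) = 40 ≡ 7, so v_5 = 7^{−1} = 8 (mod 11).
  v = [5, 1, 10, 9, 8].
Step 2: syndromes of r = [2, 9, 1, 6, 8] (all sums mod 11).
  S_0 = Σ v_i r_i = 5·2 + 1·9 + 10·1 + 9·6 + 8·8 = 147 ≡ 4.
  S_1 = Σ v_i α_i r_i = 5·7·2 + 1·5·9 + 10·4·1 + 9·8·6 + 8·3·8 = 779 ≡ 9.
  α_i^2 mod 11 = [5, 3, 5, 9, 9].
  S_2 = Σ v_i α_i^2 r_i = 5·5·2 + 1·3·9 + 10·5·1 + 9·9·6 + 8·9·8 = 1189 ≡ 1.
  S = (4, 9, 1) ≠ 0, so r is not a codeword (an error is present).
Step 3: locate the error. For a single error e at position i, S_ℓ = v_i·e·α_i^ℓ, so α_err = S_1/S_0.
  S_0^{−1} = 4^{−1} = 3 (mod 11), so α_err = 9·3 = 27 ≡ 5 = α_2. Error position i = 2.
  Consistency check: S_2/S_1 = 1·5 = 5 ≡ 5 = α_err ✓ (single-error assumption holds).
Step 4: error magnitude e = S_0/v_2 = S_0·∏_{j≠2}(α_2 − α_j) = 4·1 = 4 ≡ 4 (mod 11).
Step 5: correct position 2: c_2 = r_2 − e = 9 − 4 ≡ 5 (mod 11). Hence c = [2, 5, 1, 6, 8].
  Check: interpolating c through the α_i gives m(x) = 7 + 4·x (degree < 2) with m(α_i) = c_i for every i, so c is indeed a codeword.


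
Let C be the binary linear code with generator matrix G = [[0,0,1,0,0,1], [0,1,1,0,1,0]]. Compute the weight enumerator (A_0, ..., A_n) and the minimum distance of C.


Weight distribution: A_0 = 1, A_2 = 1, A_3 = 2. Minimum distance d = 2.

Enumerate all 2^2 = 4 messages m ∈ F_2^2.
For each, compute codeword c = mG in F_2^6, then tally its weight.
  m = 00 → c = 000000, weight = 0.
  m = 10 → c = 001001, weight = 2.
  m = 01 → c = 011010, weight = 3.
  m = 11 → c = 010011, weight = 3.
Tally weights:
  weight 0: 1 codewords.
  weight 2: 1 codewords.
  weight 3: 2 codewords.
Minimum distance d = smallest w > 0 with A_w > 0 = 2.
Sanity: Σ A_w = 4 = 2^2 = 4 ✓.


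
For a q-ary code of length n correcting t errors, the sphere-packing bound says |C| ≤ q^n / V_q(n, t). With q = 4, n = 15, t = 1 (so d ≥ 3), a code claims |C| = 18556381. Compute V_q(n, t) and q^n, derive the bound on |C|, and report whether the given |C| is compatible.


V_q(n, t) = 46, q^n = 1073741824, Hamming bound = 23342213, |C| = 18556381 ≤ bound (satisfied).

Step 1: Compute V_q(n, t) = Σ_{j=0}^1 C(n, j) (q−1)^j.
  j = 0: C(15,0)·(3)^0 = 1·1 = 1.
  j = 1: C(15,1)·(3)^1 = 15·3 = 45.
  V_q(n, t) = 1 + 45 = 46.
Step 2: q^n = 4^15 = 1073741824.
Step 3: Hamming bound ⌊q^n / V_q(n,t)⌋ = ⌊1073741824/46⌋ = 23342213.
Step 4: Compare |C| = 18556381 to 23342213: satisfied.
The claimed |C| lies below the Hamming bound.


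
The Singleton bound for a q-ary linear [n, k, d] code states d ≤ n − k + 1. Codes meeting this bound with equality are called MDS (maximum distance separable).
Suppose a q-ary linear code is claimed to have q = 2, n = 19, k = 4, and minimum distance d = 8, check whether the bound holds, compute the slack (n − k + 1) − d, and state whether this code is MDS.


Singleton RHS = n − k + 1 = 16, slack = 8, bound satisfied, not MDS.

Singleton bound: d ≤ n − k + 1.
Here n = 19, k = 4, so n − k + 1 = 16.
Given d = 8, check d ≤ 16: YES.
Slack = (n − k + 1) − d = 8.
The code is NOT MDS (slack = 8 > 0).
Description: the claimed parameters are [19, 4, 8]_2; such a code would be non-MDS.


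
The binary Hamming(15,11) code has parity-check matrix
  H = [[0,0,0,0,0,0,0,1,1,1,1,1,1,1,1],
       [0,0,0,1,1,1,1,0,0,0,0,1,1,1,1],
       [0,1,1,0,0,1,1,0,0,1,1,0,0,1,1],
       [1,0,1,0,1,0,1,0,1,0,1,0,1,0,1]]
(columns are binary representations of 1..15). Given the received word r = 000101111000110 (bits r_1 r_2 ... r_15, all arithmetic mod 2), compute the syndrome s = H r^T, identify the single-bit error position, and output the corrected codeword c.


s = (0, 1, 1, 1)^T, error position = 7, corrected codeword c = 000101011000110

Compute s = H r^T mod 2 one row at a time:
  s_1 = 1 + 1 + 0 + 0 + 0 + 1 + 1 + 0 = 4 ≡ 0 (mod 2).
  s_2 = 1 + 0 + 1 + 1 + 0 + 1 + 1 + 0 = 5 ≡ 1 (mod 2).
  s_3 = 0 + 0 + 1 + 1 + 0 + 0 + 1 + 0 = 3 ≡ 1 (mod 2).
  s_4 = 0 + 0 + 0 + 1 + 1 + 0 + 1 + 0 = 3 ≡ 1 (mod 2).
s = (0, 1, 1, 1)^T — this equals column 7 of H (binary 0111), so error is at position 7.
Correct: flip bit 7 of r = 000101111000110 to get c = 000101011000110.


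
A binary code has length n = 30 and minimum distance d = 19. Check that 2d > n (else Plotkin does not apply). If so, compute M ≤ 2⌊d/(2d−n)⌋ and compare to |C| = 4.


Plotkin bound M ≤ 4; given |C| = 4 ≤ bound (satisfied).

Check applicability: 2d = 38, n = 30.
2d − n = 8 > 0, so Plotkin applies.
Compute d/(2d−n) = 19/8 ≈ 2.3750.
⌊d/(2d−n)⌋ = 2.
Plotkin bound: M ≤ 2·2 = 4.
Given |C| = 4, check: satisfied.
This |C| is at the Plotkin bound.


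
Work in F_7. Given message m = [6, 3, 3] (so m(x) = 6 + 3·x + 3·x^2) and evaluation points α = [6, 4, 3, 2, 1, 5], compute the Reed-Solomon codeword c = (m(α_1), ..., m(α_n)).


c = [6, 3, 0, 3, 5, 5]

Message polynomial: m(x) = 6 + 3·x + 3·x^2 (mod 7).
For each evaluation point α_i, compute m(α_i) mod 7:
  α_1 = 6: Horner steps 3 → 0 → 6, so m(6) = 6.
  α_2 = 4: Horner steps 3 → 1 → 3, so m(4) = 3.
  α_3 = 3: Horner steps 3 → 5 → 0, so m(3) = 0.
  α_4 = 2: Horner steps 3 → 2 → 3, so m(2) = 3.
  α_5 = 1: Horner steps 3 → 6 → 5, so m(1) = 5.
  α_6 = 5: Horner steps 3 → 4 → 5, so m(5) = 5.
Codeword c = [6, 3, 0, 3, 5, 5] ∈ F_7^6.


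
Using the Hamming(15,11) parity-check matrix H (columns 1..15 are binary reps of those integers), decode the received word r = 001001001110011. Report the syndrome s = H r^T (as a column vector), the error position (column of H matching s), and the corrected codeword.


s = (1, 1, 0, 0)^T, error position = 12, corrected codeword c = 001001001111011

Compute s = H r^T mod 2 one row at a time:
  s_1 = 0 + 1 + 1 + 1 + 0 + 0 + 1 + 1 = 5 ≡ 1 (mod 2).
  s_2 = 0 + 0 + 1 + 0 + 0 + 0 + 1 + 1 = 3 ≡ 1 (mod 2).
  s_3 = 0 + 1 + 1 + 0 + 1 + 1 + 1 + 1 = 6 ≡ 0 (mod 2).
  s_4 = 0 + 1 + 0 + 0 + 1 + 1 + 0 + 1 = 4 ≡ 0 (mod 2).
s = (1, 1, 0, 0)^T — this equals column 12 of H (binary 1100), so error is at position 12.
Correct: flip bit 12 of r = 001001001110011 to get c = 001001001111011.


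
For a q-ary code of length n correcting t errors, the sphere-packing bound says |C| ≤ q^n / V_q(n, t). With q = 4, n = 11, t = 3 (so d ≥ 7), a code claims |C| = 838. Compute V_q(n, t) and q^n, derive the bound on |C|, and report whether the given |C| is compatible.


V_q(n, t) = 4984, q^n = 4194304, Hamming bound = 841, |C| = 838 ≤ bound (satisfied).

Step 1: Compute V_q(n, t) = Σ_{j=0}^3 C(n, j) (q−1)^j.
  j = 0: C(11,0)·(3)^0 = 1·1 = 1.
  j = 1: C(11,1)·(3)^1 = 11·3 = 33.
  j = 2: C(11,2)·(3)^2 = 55·9 = 495.
  j = 3: C(11,3)·(3)^3 = 165·27 = 4455.
  V_q(n, t) = 1 + 33 + 495 + 4455 = 4984.
Step 2: q^n = 4^11 = 4194304.
Step 3: Hamming bound ⌊q^n / V_q(n,t)⌋ = ⌊4194304/4984⌋ = 841.
Step 4: Compare |C| = 838 to 841: satisfied.
The claimed |C| lies below the Hamming bound.


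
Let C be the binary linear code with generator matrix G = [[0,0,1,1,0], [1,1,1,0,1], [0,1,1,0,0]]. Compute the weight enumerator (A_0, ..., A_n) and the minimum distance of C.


Weight distribution: A_0 = 1, A_2 = 4, A_4 = 3. Minimum distance d = 2.

Enumerate all 2^3 = 8 messages m ∈ F_2^3.
For each, compute codeword c = mG in F_2^5, then tally its weight.
  m = 000 → c = 00000, weight = 0.
  m = 100 → c = 00110, weight = 2.
  m = 010 → c = 11101, weight = 4.
  m = 110 → c = 11011, weight = 4.
  m = 001 → c = 01100, weight = 2.
  m = 101 → c = 01010, weight = 2.
  m = 011 → c = 10001, weight = 2.
  m = 111 → c = 10111, weight = 4.
Tally weights:
  weight 0: 1 codewords.
  weight 2: 4 codewords.
  weight 4: 3 codewords.
Minimum distance d = smallest w > 0 with A_w > 0 = 2.
Sanity: Σ A_w = 8 = 2^3 = 8 ✓.


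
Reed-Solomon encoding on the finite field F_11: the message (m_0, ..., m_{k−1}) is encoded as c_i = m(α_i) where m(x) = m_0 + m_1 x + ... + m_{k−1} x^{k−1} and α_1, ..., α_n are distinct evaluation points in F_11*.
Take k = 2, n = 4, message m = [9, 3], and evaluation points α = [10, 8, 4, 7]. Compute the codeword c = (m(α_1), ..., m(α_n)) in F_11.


c = [6, 0, 10, 8]

Message polynomial: m(x) = 9 + 3·x (mod 11).
For each evaluation point α_i, compute m(α_i) mod 11:
  α_1 = 10: Horner steps 3 → 6, so m(10) = 6.
  α_2 = 8: Horner steps 3 → 0, so m(8) = 0.
  α_3 = 4: Horner steps 3 → 10, so m(4) = 10.
  α_4 = 7: Horner steps 3 → 8, so m(7) = 8.
Codeword c = [6, 0, 10, 8] ∈ F_11^4.


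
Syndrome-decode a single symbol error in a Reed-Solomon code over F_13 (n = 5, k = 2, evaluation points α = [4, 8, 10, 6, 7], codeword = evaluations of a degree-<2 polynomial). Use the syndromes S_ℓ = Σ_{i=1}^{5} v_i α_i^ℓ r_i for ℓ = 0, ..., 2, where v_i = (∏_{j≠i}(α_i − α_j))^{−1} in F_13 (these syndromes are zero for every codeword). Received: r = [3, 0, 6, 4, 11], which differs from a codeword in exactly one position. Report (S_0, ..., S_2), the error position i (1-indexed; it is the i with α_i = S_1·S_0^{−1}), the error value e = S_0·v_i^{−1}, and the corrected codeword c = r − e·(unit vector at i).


S = (6, 9, 7), error at position 2, error magnitude e = 8, c = [3, 5, 6, 4, 11].

Step 1: column multipliers v_i = (∏_{j≠i}(α_i − α_j))^{−1} mod 13.
  i = 1 (α = 4): (4−8)(4−10)(4−6)(4−7) = (−4)·(−6)·(−2)·(−3) = 144 ≡ 1, so v_1 = 1^{−1} = 1 (mod 13).
  i = 2 (α = 8): (8−4)(8−10)(8−6)(8−7) = 4·(−2)·2·1 = −16 ≡ 10, so v_2 = 10^{−1} = 4 (mod 13).
  i = 3 (α = 10): (10−4)(10−8)(10−6)(10−7) = 6·2·4·3 = 144 ≡ 1, so v_3 = 1^{−1} = 1 (mod 13).
  i = 4 (α = 6): (6−4)(6−8)(6−10)(6−7) = 2·(−2)·(−4)·(−1) = −16 ≡ 10, so v_4 = 10^{−1} = 4 (mod 13).
  i = 5 (α = 7): (7−4)(7−8)(7−10)(7−6) = 3·(−1)·(−3)·1 = 9 ≡ 9, so v_5 = 9^{−1} = 3 (mod 13).
  v = [1, 4, 1, 4, 3].
Step 2: syndromes of r = [3, 0, 6, 4, 11] (all sums mod 13).
  S_0 = Σ v_i r_i = 1·3 + 4·0 + 1·6 + 4·4 + 3·11 = 58 ≡ 6.
  S_1 = Σ v_i α_i r_i = 1·4·3 + 4·8·0 + 1·10·6 + 4·6·4 + 3·7·11 = 399 ≡ 9.
  α_i^2 mod 13 = [3, 12, 9, 10, 10].
  S_2 = Σ v_i α_i^2 r_i = 1·3·3 + 4·12·0 + 1·9·6 + 4·10·4 + 3·10·11 = 553 ≡ 7.
  S = (6, 9, 7) ≠ 0, so r is not a codeword (an error is present).
Step 3: locate the error. For a single error e at position i, S_ℓ = v_i·e·α_i^ℓ, so α_err = S_1/S_0.
  S_0^{−1} = 6^{−1} = 11 (mod 13), so α_err = 9·11 = 99 ≡ 8 = α_2. Error position i = 2.
  Consistency check: S_2/S_1 = 7·3 = 21 ≡ 8 = α_err ✓ (single-error assumption holds).
Step 4: error magnitude e = S_0/v_2 = S_0·∏_{j≠2}(α_2 − α_j) = 6·10 = 60 ≡ 8 (mod 13).
Step 5: correct position 2: c_2 = r_2 − e = 0 − 8 ≡ 5 (mod 13). Hence c = [3, 5, 6, 4, 11].
  Check: interpolating c through the α_i gives m(x) = 1 + 7·x (degree < 2) with m(α_i) = c_i for every i, so c is indeed a codeword.


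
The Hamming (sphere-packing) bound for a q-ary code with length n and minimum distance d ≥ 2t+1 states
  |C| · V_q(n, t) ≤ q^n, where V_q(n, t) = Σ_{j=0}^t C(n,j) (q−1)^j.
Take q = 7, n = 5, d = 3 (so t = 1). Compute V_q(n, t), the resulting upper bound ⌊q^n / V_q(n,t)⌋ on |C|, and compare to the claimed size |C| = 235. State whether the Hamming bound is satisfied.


V_q(n, t) = 31, q^n = 16807, Hamming bound = 542, |C| = 235 ≤ bound (satisfied).

Step 1: Compute V_q(n, t) = Σ_{j=0}^1 C(n, j) (q−1)^j.
  j = 0: C(5,0)·(6)^0 = 1·1 = 1.
  j = 1: C(5,1)·(6)^1 = 5·6 = 30.
  V_q(n, t) = 1 + 30 = 31.
Step 2: q^n = 7^5 = 16807.
Step 3: Hamming bound ⌊q^n / V_q(n,t)⌋ = ⌊16807/31⌋ = 542.
Step 4: Compare |C| = 235 to 542: satisfied.
The claimed |C| lies below the Hamming bound.


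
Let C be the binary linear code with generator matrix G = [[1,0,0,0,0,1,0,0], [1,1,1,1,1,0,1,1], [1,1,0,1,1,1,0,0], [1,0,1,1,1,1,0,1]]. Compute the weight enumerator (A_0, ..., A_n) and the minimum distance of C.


Weight distribution: A_0 = 1, A_2 = 1, A_3 = 4, A_4 = 5, A_5 = 2, A_6 = 1, A_7 = 2. Minimum distance d = 2.

Enumerate all 2^4 = 16 messages m ∈ F_2^4.
For each, compute codeword c = mG in F_2^8, then tally its weight.
  m = 0000 → c = 00000000, weight = 0.
  m = 1000 → c = 10000100, weight = 2.
  m = 0100 → c = 11111011, weight = 7.
  m = 1100 → c = 01111111, weight = 7.
  m = 0010 → c = 11011100, weight = 5.
  m = 1010 → c = 01011000, weight = 3.
  m = 0110 → c = 00100111, weight = 4.
  m = 1110 → c = 10100011, weight = 4.
  m = 0001 → c = 10111101, weight = 6.
  m = 1001 → c = 00111001, weight = 4.
  m = 0101 → c = 01000110, weight = 3.
  m = 1101 → c = 11000010, weight = 3.
  m = 0011 → c = 01100001, weight = 3.
  m = 1011 → c = 11100101, weight = 5.
  m = 0111 → c = 10011010, weight = 4.
  m = 1111 → c = 00011110, weight = 4.
Tally weights:
  weight 0: 1 codewords.
  weight 2: 1 codewords.
  weight 3: 4 codewords.
  weight 4: 5 codewords.
  weight 5: 2 codewords.
  weight 6: 1 codewords.
  weight 7: 2 codewords.
Minimum distance d = smallest w > 0 with A_w > 0 = 2.
Sanity: Σ A_w = 16 = 2^4 = 16 ✓.


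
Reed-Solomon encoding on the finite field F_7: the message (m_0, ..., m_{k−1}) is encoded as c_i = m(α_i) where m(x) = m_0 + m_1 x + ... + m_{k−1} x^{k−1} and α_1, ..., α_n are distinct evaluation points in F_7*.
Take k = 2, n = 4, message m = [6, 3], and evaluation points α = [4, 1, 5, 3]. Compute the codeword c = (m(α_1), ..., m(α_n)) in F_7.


c = [4, 2, 0, 1]

Message polynomial: m(x) = 6 + 3·x (mod 7).
For each evaluation point α_i, compute m(α_i) mod 7:
  α_1 = 4: Horner steps 3 → 4, so m(4) = 4.
  α_2 = 1: Horner steps 3 → 2, so m(1) = 2.
  α_3 = 5: Horner steps 3 → 0, so m(5) = 0.
  α_4 = 3: Horner steps 3 → 1, so m(3) = 1.
Codeword c = [4, 2, 0, 1] ∈ F_7^4.


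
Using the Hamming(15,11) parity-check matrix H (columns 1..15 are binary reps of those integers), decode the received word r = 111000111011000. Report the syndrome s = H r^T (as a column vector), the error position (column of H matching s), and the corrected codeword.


s = (0, 0, 0, 1)^T, error position = 1, corrected codeword c = 011000111011000

Compute s = H r^T mod 2 one row at a time:
  s_1 = 1 + 1 + 0 + 1 + 1 + 0 + 0 + 0 = 4 ≡ 0 (mod 2).
  s_2 = 0 + 0 + 0 + 1 + 1 + 0 + 0 + 0 = 2 ≡ 0 (mod 2).
  s_3 = 1 + 1 + 0 + 1 + 0 + 1 + 0 + 0 = 4 ≡ 0 (mod 2).
  s_4 = 1 + 1 + 0 + 1 + 1 + 1 + 0 + 0 = 5 ≡ 1 (mod 2).
s = (0, 0, 0, 1)^T — this equals column 1 of H (binary 0001), so error is at position 1.
Correct: flip bit 1 of r = 111000111011000 to get c = 011000111011000.


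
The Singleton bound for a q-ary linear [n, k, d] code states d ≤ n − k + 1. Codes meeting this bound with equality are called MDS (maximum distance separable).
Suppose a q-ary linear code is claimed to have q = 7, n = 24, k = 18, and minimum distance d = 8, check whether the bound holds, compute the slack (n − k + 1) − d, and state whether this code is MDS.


Singleton RHS = n − k + 1 = 7, slack = -1, bound violated (no such code; not MDS).

Singleton bound: d ≤ n − k + 1.
Here n = 24, k = 18, so n − k + 1 = 7.
Given d = 8, check d ≤ 7: NO.
Slack = (n − k + 1) − d = -1.
The slack is negative: d = 8 exceeds n − k + 1 = 7 by 1, so the Singleton bound is violated and no linear [24, 18, 8]_7 code can exist. In particular it is not MDS (MDS requires d = n − k + 1 exactly).
Description: the claimed parameters are [24, 18, 8]_7; such a code would be impossible (violates the Singleton bound).


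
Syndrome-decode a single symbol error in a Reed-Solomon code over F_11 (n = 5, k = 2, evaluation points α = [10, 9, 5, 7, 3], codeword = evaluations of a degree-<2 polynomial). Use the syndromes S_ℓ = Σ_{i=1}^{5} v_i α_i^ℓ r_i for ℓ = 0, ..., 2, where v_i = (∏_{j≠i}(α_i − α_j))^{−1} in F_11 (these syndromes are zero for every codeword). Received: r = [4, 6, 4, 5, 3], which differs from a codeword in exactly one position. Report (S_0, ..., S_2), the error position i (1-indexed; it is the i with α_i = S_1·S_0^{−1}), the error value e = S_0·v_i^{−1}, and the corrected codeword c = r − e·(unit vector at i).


S = (6, 5, 6), error at position 1, error magnitude e = 3, c = [1, 6, 4, 5, 3].

Step 1: column multipliers v_i = (∏_{j≠i}(α_i − α_j))^{−1} mod 11.
  i = 1 (α = 10): (10−9)(10−5)(10−7)(10−3) = 1·5·3·7 = 105 ≡ 6, so v_1 = 6^{−1} = 2 (mod 11).
  i = 2 (α = 9): (9−10)(9−5)(9−7)(9−3) = (−1)·4·2·6 = −48 ≡ 7, so v_2 = 7^{−1} = 8 (mod 11).
  i = 3 (α = 5): (5−10)(5−9)(5−7)(5−3) = (−5)·(−4)·(−2)·2 = −80 ≡ 8, so v_3 = 8^{−1} = 7 (mod 11).
  i = 4 (α = 7): (7−10)(7−9)(7−5)(7−3) = (−3)·(−2)·2·4 = 48 ≡ 4, so v_4 = 4^{−1} = 3 (mod 11).
  i = 5 (α = 3): (3−10)(3−9)(3−5)(3−7) = (−7)·(−6)·(−2)·(−4) = 336 ≡ 6, so v_5 = 6^{−1} = 2 (mod 11).
  v = [2, 8, 7, 3, 2].
Step 2: syndromes of r = [4, 6, 4, 5, 3] (all sums mod 11).
  S_0 = Σ v_i r_i = 2·4 + 8·6 + 7·4 + 3·5 + 2·3 = 105 ≡ 6.
  S_1 = Σ v_i α_i r_i = 2·10·4 + 8·9·6 + 7·5·4 + 3·7·5 + 2·3·3 = 775 ≡ 5.
  α_i^2 mod 11 = [1, 4, 3, 5, 9].
  S_2 = Σ v_i α_i^2 r_i = 2·1·4 + 8·4·6 + 7·3·4 + 3·5·5 + 2·9·3 = 413 ≡ 6.
  S = (6, 5, 6) ≠ 0, so r is not a codeword (an error is present).
Step 3: locate the error. For a single error e at position i, S_ℓ = v_i·e·α_i^ℓ, so α_err = S_1/S_0.
  S_0^{−1} = 6^{−1} = 2 (mod 11), so α_err = 5·2 = 10 ≡ 10 = α_1. Error position i = 1.
  Consistency check: S_2/S_1 = 6·9 = 54 ≡ 10 = α_err ✓ (single-error assumption holds).
Step 4: error magnitude e = S_0/v_1 = S_0·∏_{j≠1}(α_1 − α_j) = 6·6 = 36 ≡ 3 (mod 11).
Step 5: correct position 1: c_1 = r_1 − e = 4 − 3 ≡ 1 (mod 11). Hence c = [1, 6, 4, 5, 3].
  Check: interpolating c through the α_i gives m(x) = 7 + 6·x (degree < 2) with m(α_i) = c_i for every i, so c is indeed a codeword.


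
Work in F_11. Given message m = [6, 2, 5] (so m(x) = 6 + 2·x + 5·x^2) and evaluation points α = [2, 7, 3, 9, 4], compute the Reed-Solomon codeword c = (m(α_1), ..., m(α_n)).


c = [8, 1, 2, 0, 6]

Message polynomial: m(x) = 6 + 2·x + 5·x^2 (mod 11).
For each evaluation point α_i, compute m(α_i) mod 11:
  α_1 = 2: Horner steps 5 → 1 → 8, so m(2) = 8.
  α_2 = 7: Horner steps 5 → 4 → 1, so m(7) = 1.
  α_3 = 3: Horner steps 5 → 6 → 2, so m(3) = 2.
  α_4 = 9: Horner steps 5 → 3 → 0, so m(9) = 0.
  α_5 = 4: Horner steps 5 → 0 → 6, so m(4) = 6.
Codeword c = [8, 1, 2, 0, 6] ∈ F_11^5.


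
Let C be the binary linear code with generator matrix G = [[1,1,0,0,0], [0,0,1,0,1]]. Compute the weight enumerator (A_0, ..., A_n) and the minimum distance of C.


Weight distribution: A_0 = 1, A_2 = 2, A_4 = 1. Minimum distance d = 2.

Enumerate all 2^2 = 4 messages m ∈ F_2^2.
For each, compute codeword c = mG in F_2^5, then tally its weight.
  m = 00 → c = 00000, weight = 0.
  m = 10 → c = 11000, weight = 2.
  m = 01 → c = 00101, weight = 2.
  m = 11 → c = 11101, weight = 4.
Tally weights:
  weight 0: 1 codewords.
  weight 2: 2 codewords.
  weight 4: 1 codewords.
Minimum distance d = smallest w > 0 with A_w > 0 = 2.
Sanity: Σ A_w = 4 = 2^2 = 4 ✓.


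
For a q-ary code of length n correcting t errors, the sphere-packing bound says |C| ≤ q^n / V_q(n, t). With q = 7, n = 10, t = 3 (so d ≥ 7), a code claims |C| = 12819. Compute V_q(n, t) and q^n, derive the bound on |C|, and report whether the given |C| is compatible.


V_q(n, t) = 27601, q^n = 282475249, Hamming bound = 10234, |C| = 12819 > bound (violated).

Step 1: Compute V_q(n, t) = Σ_{j=0}^3 C(n, j) (q−1)^j.
  j = 0: C(10,0)·(6)^0 = 1·1 = 1.
  j = 1: C(10,1)·(6)^1 = 10·6 = 60.
  j = 2: C(10,2)·(6)^2 = 45·36 = 1620.
  j = 3: C(10,3)·(6)^3 = 120·216 = 25920.
  V_q(n, t) = 1 + 60 + 1620 + 25920 = 27601.
Step 2: q^n = 7^10 = 282475249.
Step 3: Hamming bound ⌊q^n / V_q(n,t)⌋ = ⌊282475249/27601⌋ = 10234.
Step 4: Compare |C| = 12819 to 10234: violated.
The claimed |C| lies above the Hamming bound, so no 7-ary code of length 10 with d ≥ 7 can have 12819 codewords.


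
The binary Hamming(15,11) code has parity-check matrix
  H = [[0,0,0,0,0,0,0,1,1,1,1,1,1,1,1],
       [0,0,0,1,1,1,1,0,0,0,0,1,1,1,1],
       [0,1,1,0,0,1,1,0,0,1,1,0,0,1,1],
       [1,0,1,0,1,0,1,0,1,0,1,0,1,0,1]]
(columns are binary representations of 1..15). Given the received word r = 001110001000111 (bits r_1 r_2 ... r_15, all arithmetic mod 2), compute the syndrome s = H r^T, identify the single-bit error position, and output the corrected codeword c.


s = (0, 1, 1, 1)^T, error position = 7, corrected codeword c = 001110101000111

Compute s = H r^T mod 2 one row at a time:
  s_1 = 0 + 1 + 0 + 0 + 0 + 1 + 1 + 1 = 4 ≡ 0 (mod 2).
  s_2 = 1 + 1 + 0 + 0 + 0 + 1 + 1 + 1 = 5 ≡ 1 (mod 2).
  s_3 = 0 + 1 + 0 + 0 + 0 + 0 + 1 + 1 = 3 ≡ 1 (mod 2).
  s_4 = 0 + 1 + 1 + 0 + 1 + 0 + 1 + 1 = 5 ≡ 1 (mod 2).
s = (0, 1, 1, 1)^T — this equals column 7 of H (binary 0111), so error is at position 7.
Correct: flip bit 7 of r = 001110001000111 to get c = 001110101000111.


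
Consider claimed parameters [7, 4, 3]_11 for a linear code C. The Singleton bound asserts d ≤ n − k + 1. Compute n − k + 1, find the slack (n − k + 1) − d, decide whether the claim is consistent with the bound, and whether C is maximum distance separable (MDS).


Singleton RHS = n − k + 1 = 4, slack = 1, bound satisfied, not MDS.

Singleton bound: d ≤ n − k + 1.
Here n = 7, k = 4, so n − k + 1 = 4.
Given d = 3, check d ≤ 4: YES.
Slack = (n − k + 1) − d = 1.
The code is NOT MDS (slack = 1 > 0).
Description: the claimed parameters are [7, 4, 3]_11; such a code would be non-MDS.


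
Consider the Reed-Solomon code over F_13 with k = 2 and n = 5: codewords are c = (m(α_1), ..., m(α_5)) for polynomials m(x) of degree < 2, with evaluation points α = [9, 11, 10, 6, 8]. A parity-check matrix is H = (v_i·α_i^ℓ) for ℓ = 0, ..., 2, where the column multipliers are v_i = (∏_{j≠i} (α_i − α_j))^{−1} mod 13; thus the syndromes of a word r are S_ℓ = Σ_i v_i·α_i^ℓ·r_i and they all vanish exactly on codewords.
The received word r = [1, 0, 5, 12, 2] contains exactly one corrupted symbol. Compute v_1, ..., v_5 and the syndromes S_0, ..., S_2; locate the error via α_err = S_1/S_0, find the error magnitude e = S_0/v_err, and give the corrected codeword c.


S = (5, 6, 2), error at position 1, error magnitude e = 4, c = [10, 0, 5, 12, 2].

Step 1: column multipliers v_i = (∏_{j≠i}(α_i − α_j))^{−1} mod 13.
  i = 1 (α = 9): (9−11)(9−10)(9−6)(9−8) = (−2)·(−1)·3·1 = 6 ≡ 6, so v_1 = 6^{−1} = 11 (mod 13).
  i = 2 (α = 11): (11−9)(11−10)(11−6)(11−8) = 2·1·5·3 = 30 ≡ 4, so v_2 = 4^{−1} = 10 (mod 13).
  i = 3 (α = 10): (10−9)(10−11)(10−6)(10−8) = 1·(−1)·4·2 = −8 ≡ 5, so v_3 = 5^{−1} = 8 (mod 13).
  i = 4 (α = 6): (6−9)(6−11)(6−10)(6−8) = (−3)·(−5)·(−4)·(−2) = 120 ≡ 3, so v_4 = 3^{−1} = 9 (mod 13).
  i = 5 (α = 8): (8−9)(8−11)(8−10)(8−6) = (−1)·(−3)·(−2)·2 = −12 ≡ 1, so v_5 = 1^{−1} = 1 (mod 13).
  v = [11, 10, 8, 9, 1].
Step 2: syndromes of r = [1, 0, 5, 12, 2] (all sums mod 13).
  S_0 = Σ v_i r_i = 11·1 + 10·0 + 8·5 + 9·12 + 1·2 = 161 ≡ 5.
  S_1 = Σ v_i α_i r_i = 11·9·1 + 10·11·0 + 8·10·5 + 9·6·12 + 1·8·2 = 1163 ≡ 6.
  α_i^2 mod 13 = [3, 4, 9, 10, 12].
  S_2 = Σ v_i α_i^2 r_i = 11·3·1 + 10·4·0 + 8·9·5 + 9·10·12 + 1·12·2 = 1497 ≡ 2.
  S = (5, 6, 2) ≠ 0, so r is not a codeword (an error is present).
Step 3: locate the error. For a single error e at position i, S_ℓ = v_i·e·α_i^ℓ, so α_err = S_1/S_0.
  S_0^{−1} = 5^{−1} = 8 (mod 13), so α_err = 6·8 = 48 ≡ 9 = α_1. Error position i = 1.
  Consistency check: S_2/S_1 = 2·11 = 22 ≡ 9 = α_err ✓ (single-error assumption holds).
Step 4: error magnitude e = S_0/v_1 = S_0·∏_{j≠1}(α_1 − α_j) = 5·6 = 30 ≡ 4 (mod 13).
Step 5: correct position 1: c_1 = r_1 − e = 1 − 4 ≡ 10 (mod 13). Hence c = [10, 0, 5, 12, 2].
  Check: interpolating c through the α_i gives m(x) = 3 + 8·x (degree < 2) with m(α_i) = c_i for every i, so c is indeed a codeword.


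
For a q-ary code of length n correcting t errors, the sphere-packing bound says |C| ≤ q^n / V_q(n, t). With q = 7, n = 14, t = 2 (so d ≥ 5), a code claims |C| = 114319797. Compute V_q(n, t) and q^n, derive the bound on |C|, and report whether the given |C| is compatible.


V_q(n, t) = 3361, q^n = 678223072849, Hamming bound = 201792047, |C| = 114319797 ≤ bound (satisfied).

Step 1: Compute V_q(n, t) = Σ_{j=0}^2 C(n, j) (q−1)^j.
  j = 0: C(14,0)·(6)^0 = 1·1 = 1.
  j = 1: C(14,1)·(6)^1 = 14·6 = 84.
  j = 2: C(14,2)·(6)^2 = 91·36 = 3276.
  V_q(n, t) = 1 + 84 + 3276 = 3361.
Step 2: q^n = 7^14 = 678223072849.
Step 3: Hamming bound ⌊q^n / V_q(n,t)⌋ = ⌊678223072849/3361⌋ = 201792047.
Step 4: Compare |C| = 114319797 to 201792047: satisfied.
The claimed |C| lies below the Hamming bound.


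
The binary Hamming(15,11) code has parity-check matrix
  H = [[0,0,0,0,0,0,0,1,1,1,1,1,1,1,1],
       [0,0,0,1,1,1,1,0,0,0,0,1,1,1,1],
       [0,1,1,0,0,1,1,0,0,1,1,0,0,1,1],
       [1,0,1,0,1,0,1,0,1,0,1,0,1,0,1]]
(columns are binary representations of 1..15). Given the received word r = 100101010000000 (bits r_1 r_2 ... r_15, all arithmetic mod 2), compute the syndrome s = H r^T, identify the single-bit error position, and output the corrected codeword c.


s = (1, 0, 1, 1)^T, error position = 11, corrected codeword c = 100101010010000

Compute s = H r^T mod 2 one row at a time:
  s_1 = 1 + 0 + 0 + 0 + 0 + 0 + 0 + 0 = 1 ≡ 1 (mod 2).
  s_2 = 1 + 0 + 1 + 0 + 0 + 0 + 0 + 0 = 2 ≡ 0 (mod 2).
  s_3 = 0 + 0 + 1 + 0 + 0 + 0 + 0 + 0 = 1 ≡ 1 (mod 2).
  s_4 = 1 + 0 + 0 + 0 + 0 + 0 + 0 + 0 = 1 ≡ 1 (mod 2).
s = (1, 0, 1, 1)^T — this equals column 11 of H (binary 1011), so error is at position 11.
Correct: flip bit 11 of r = 100101010000000 to get c = 100101010010000.


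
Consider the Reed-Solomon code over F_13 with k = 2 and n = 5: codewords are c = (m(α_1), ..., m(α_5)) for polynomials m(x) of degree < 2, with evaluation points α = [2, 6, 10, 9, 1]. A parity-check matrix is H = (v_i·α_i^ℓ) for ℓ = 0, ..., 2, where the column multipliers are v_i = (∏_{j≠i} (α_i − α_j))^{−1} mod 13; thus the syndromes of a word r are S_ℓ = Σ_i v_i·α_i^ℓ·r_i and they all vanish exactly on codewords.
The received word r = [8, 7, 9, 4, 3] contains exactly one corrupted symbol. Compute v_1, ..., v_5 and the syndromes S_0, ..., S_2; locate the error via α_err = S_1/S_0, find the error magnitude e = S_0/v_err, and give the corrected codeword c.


S = (3, 5, 4), error at position 2, error magnitude e = 5, c = [8, 2, 9, 4, 3].

Step 1: column multipliers v_i = (∏_{j≠i}(α_i − α_j))^{−1} mod 13.
  i = 1 (α = 2): (2−6)(2−10)(2−9)(2−1) = (−4)·(−8)·(−7)·1 = −224 ≡ 10, so v_1 = 10^{−1} = 4 (mod 13).
  i = 2 (α = 6): (6−2)(6−10)(6−9)(6−1) = 4·(−4)·(−3)·5 = 240 ≡ 6, so v_2 = 6^{−1} = 11 (mod 13).
  i = 3 (α = 10): (10−2)(10−6)(10−9)(10−1) = 8·4·1·9 = 288 ≡ 2, so v_3 = 2^{−1} = 7 (mod 13).
  i = 4 (α = 9): (9−2)(9−6)(9−10)(9−1) = 7·3·(−1)·8 = −168 ≡ 1, so v_4 = 1^{−1} = 1 (mod 13).
  i = 5 (α = 1): (1−2)(1−6)(1−10)(1−9) = (−1)·(−5)·(−9)·(−8) = 360 ≡ 9, so v_5 = 9^{−1} = 3 (mod 13).
  v = [4, 11, 7, 1, 3].
Step 2: syndromes of r = [8, 7, 9, 4, 3] (all sums mod 13).
  S_0 = Σ v_i r_i = 4·8 + 11·7 + 7·9 + 1·4 + 3·3 = 185 ≡ 3.
  S_1 = Σ v_i α_i r_i = 4·2·8 + 11·6·7 + 7·10·9 + 1·9·4 + 3·1·3 = 1201 ≡ 5.
  α_i^2 mod 13 = [4, 10, 9, 3, 1].
  S_2 = Σ v_i α_i^2 r_i = 4·4·8 + 11·10·7 + 7·9·9 + 1·3·4 + 3·1·3 = 1486 ≡ 4.
  S = (3, 5, 4) ≠ 0, so r is not a codeword (an error is present).
Step 3: locate the error. For a single error e at position i, S_ℓ = v_i·e·α_i^ℓ, so α_err = S_1/S_0.
  S_0^{−1} = 3^{−1} = 9 (mod 13), so α_err = 5·9 = 45 ≡ 6 = α_2. Error position i = 2.
  Consistency check: S_2/S_1 = 4·8 = 32 ≡ 6 = α_err ✓ (single-error assumption holds).
Step 4: error magnitude e = S_0/v_2 = S_0·∏_{j≠2}(α_2 − α_j) = 3·6 = 18 ≡ 5 (mod 13).
Step 5: correct position 2: c_2 = r_2 − e = 7 − 5 ≡ 2 (mod 13). Hence c = [8, 2, 9, 4, 3].
  Check: interpolating c through the α_i gives m(x) = 11 + 5·x (degree < 2) with m(α_i) = c_i for every i, so c is indeed a codeword.


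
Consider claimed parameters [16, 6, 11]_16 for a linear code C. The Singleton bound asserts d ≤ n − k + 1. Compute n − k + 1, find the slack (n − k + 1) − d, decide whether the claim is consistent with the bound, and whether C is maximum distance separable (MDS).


Singleton RHS = n − k + 1 = 11, slack = 0, bound satisfied, MDS.

Singleton bound: d ≤ n − k + 1.
Here n = 16, k = 6, so n − k + 1 = 11.
Given d = 11, check d ≤ 11: YES.
Slack = (n − k + 1) − d = 0.
The code is MDS (slack = 0).
Description: the claimed parameters are [16, 6, 11]_16; such a code would be MDS (meets Singleton bound).


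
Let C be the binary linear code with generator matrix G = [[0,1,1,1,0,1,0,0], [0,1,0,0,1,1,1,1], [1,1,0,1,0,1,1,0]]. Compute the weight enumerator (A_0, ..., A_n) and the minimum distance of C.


Weight distribution: A_0 = 1, A_3 = 1, A_4 = 2, A_5 = 3, A_6 = 1. Minimum distance d = 3.

Enumerate all 2^3 = 8 messages m ∈ F_2^3.
For each, compute codeword c = mG in F_2^8, then tally its weight.
  m = 000 → c = 00000000, weight = 0.
  m = 100 → c = 01110100, weight = 4.
  m = 010 → c = 01001111, weight = 5.
  m = 110 → c = 00111011, weight = 5.
  m = 001 → c = 11010110, weight = 5.
  m = 101 → c = 10100010, weight = 3.
  m = 011 → c = 10011001, weight = 4.
  m = 111 → c = 11101101, weight = 6.
Tally weights:
  weight 0: 1 codewords.
  weight 3: 1 codewords.
  weight 4: 2 codewords.
  weight 5: 3 codewords.
  weight 6: 1 codewords.
Minimum distance d = smallest w > 0 with A_w > 0 = 3.
Sanity: Σ A_w = 8 = 2^3 = 8 ✓.


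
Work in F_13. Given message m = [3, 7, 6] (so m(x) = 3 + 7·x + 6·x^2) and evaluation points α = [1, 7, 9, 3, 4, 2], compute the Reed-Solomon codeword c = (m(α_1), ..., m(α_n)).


c = [3, 8, 6, 0, 10, 2]

Message polynomial: m(x) = 3 + 7·x + 6·x^2 (mod 13).
For each evaluation point α_i, compute m(α_i) mod 13:
  α_1 = 1: Horner steps 6 → 0 → 3, so m(1) = 3.
  α_2 = 7: Horner steps 6 → 10 → 8, so m(7) = 8.
  α_3 = 9: Horner steps 6 → 9 → 6, so m(9) = 6.
  α_4 = 3: Horner steps 6 → 12 → 0, so m(3) = 0.
  α_5 = 4: Horner steps 6 → 5 → 10, so m(4) = 10.
  α_6 = 2: Horner steps 6 → 6 → 2, so m(2) = 2.
Codeword c = [3, 8, 6, 0, 10, 2] ∈ F_13^6.


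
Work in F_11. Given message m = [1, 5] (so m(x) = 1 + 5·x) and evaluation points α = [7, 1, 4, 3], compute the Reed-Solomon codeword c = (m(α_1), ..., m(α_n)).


c = [3, 6, 10, 5]

Message polynomial: m(x) = 1 + 5·x (mod 11).
For each evaluation point α_i, compute m(α_i) mod 11:
  α_1 = 7: Horner steps 5 → 3, so m(7) = 3.
  α_2 = 1: Horner steps 5 → 6, so m(1) = 6.
  α_3 = 4: Horner steps 5 → 10, so m(4) = 10.
  α_4 = 3: Horner steps 5 → 5, so m(3) = 5.
Codeword c = [3, 6, 10, 5] ∈ F_11^4.


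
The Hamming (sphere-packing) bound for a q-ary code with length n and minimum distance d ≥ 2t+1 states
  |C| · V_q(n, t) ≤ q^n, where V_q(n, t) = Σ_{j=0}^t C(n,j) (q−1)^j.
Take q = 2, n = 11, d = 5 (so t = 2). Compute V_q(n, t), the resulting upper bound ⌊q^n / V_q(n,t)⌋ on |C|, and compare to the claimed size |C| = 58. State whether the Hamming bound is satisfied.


V_q(n, t) = 67, q^n = 2048, Hamming bound = 30, |C| = 58 > bound (violated).

Step 1: Compute V_q(n, t) = Σ_{j=0}^2 C(n, j) (q−1)^j.
  j = 0: C(11,0)·(1)^0 = 1·1 = 1.
  j = 1: C(11,1)·(1)^1 = 11·1 = 11.
  j = 2: C(11,2)·(1)^2 = 55·1 = 55.
  V_q(n, t) = 1 + 11 + 55 = 67.
Step 2: q^n = 2^11 = 2048.
Step 3: Hamming bound ⌊q^n / V_q(n,t)⌋ = ⌊2048/67⌋ = 30.
Step 4: Compare |C| = 58 to 30: violated.
The claimed |C| lies above the Hamming bound, so no 2-ary code of length 11 with d ≥ 5 can have 58 codewords.


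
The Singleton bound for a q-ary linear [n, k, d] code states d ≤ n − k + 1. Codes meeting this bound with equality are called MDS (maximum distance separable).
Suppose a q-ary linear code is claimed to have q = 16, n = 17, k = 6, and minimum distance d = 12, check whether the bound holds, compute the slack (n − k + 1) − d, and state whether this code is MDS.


Singleton RHS = n − k + 1 = 12, slack = 0, bound satisfied, MDS.

Singleton bound: d ≤ n − k + 1.
Here n = 17, k = 6, so n − k + 1 = 12.
Given d = 12, check d ≤ 12: YES.
Slack = (n − k + 1) − d = 0.
The code is MDS (slack = 0).
Description: the claimed parameters are [17, 6, 12]_16; such a code would be MDS (meets Singleton bound).


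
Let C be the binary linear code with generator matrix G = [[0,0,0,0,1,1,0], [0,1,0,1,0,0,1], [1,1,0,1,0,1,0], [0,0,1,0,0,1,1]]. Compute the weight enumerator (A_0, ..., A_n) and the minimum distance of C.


Weight distribution: A_0 = 1, A_2 = 2, A_3 = 5, A_4 = 5, A_5 = 2, A_7 = 1. Minimum distance d = 2.

Enumerate all 2^4 = 16 messages m ∈ F_2^4.
For each, compute codeword c = mG in F_2^7, then tally its weight.
  m = 0000 → c = 0000000, weight = 0.
  m = 1000 → c = 0000110, weight = 2.
  m = 0100 → c = 0101001, weight = 3.
  m = 1100 → c = 0101111, weight = 5.
  m = 0010 → c = 1101010, weight = 4.
  m = 1010 → c = 1101100, weight = 4.
  m = 0110 → c = 1000011, weight = 3.
  m = 1110 → c = 1000101, weight = 3.
  m = 0001 → c = 0010011, weight = 3.
  m = 1001 → c = 0010101, weight = 3.
  m = 0101 → c = 0111010, weight = 4.
  m = 1101 → c = 0111100, weight = 4.
  m = 0011 → c = 1111001, weight = 5.
  m = 1011 → c = 1111111, weight = 7.
  m = 0111 → c = 1010000, weight = 2.
  m = 1111 → c = 1010110, weight = 4.
Tally weights:
  weight 0: 1 codewords.
  weight 2: 2 codewords.
  weight 3: 5 codewords.
  weight 4: 5 codewords.
  weight 5: 2 codewords.
  weight 7: 1 codewords.
Minimum distance d = smallest w > 0 with A_w > 0 = 2.
Sanity: Σ A_w = 16 = 2^4 = 16 ✓.


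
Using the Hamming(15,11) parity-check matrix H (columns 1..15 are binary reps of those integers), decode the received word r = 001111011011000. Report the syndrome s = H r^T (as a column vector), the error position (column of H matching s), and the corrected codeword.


s = (0, 0, 1, 0)^T, error position = 2, corrected codeword c = 011111011011000

Compute s = H r^T mod 2 one row at a time:
  s_1 = 1 + 1 + 0 + 1 + 1 + 0 + 0 + 0 = 4 ≡ 0 (mod 2).
  s_2 = 1 + 1 + 1 + 0 + 1 + 0 + 0 + 0 = 4 ≡ 0 (mod 2).
  s_3 = 0 + 1 + 1 + 0 + 0 + 1 + 0 + 0 = 3 ≡ 1 (mod 2).
  s_4 = 0 + 1 + 1 + 0 + 1 + 1 + 0 + 0 = 4 ≡ 0 (mod 2).
s = (0, 0, 1, 0)^T — this equals column 2 of H (binary 0010), so error is at position 2.
Correct: flip bit 2 of r = 001111011011000 to get c = 011111011011000.
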